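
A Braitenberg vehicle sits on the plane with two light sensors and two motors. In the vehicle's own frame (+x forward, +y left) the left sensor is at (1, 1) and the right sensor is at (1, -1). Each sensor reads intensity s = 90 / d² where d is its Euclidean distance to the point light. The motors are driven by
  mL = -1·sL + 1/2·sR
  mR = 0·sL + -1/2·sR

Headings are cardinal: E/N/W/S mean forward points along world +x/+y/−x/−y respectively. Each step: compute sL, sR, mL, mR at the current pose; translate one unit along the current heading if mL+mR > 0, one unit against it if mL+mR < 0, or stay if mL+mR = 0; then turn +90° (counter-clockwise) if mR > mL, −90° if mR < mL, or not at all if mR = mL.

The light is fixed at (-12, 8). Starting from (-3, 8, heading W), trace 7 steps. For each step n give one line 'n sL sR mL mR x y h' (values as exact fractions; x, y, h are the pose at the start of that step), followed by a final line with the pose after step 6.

0 18/13 18/13 -9/13 -9/13 -3 8 W
1 45/41 45/41 -45/82 -45/82 -2 8 W
2 90/101 90/101 -45/101 -45/101 -1 8 W
3 45/61 45/61 -45/122 -45/122 0 8 W
4 18/29 18/29 -9/29 -9/29 1 8 W
5 9/17 9/17 -9/34 -9/34 2 8 W
6 90/197 90/197 -45/197 -45/197 3 8 W
final 4 8 W

n=0: pose=(-3,8,W); sL=18/13, sR=18/13; mL=-9/13, mR=-9/13; mL+mR=-18/13 → advance -1; mR−mL=0 → turn +0·90°
n=1: pose=(-2,8,W); sL=45/41, sR=45/41; mL=-45/82, mR=-45/82; mL+mR=-45/41 → advance -1; mR−mL=0 → turn +0·90°
n=2: pose=(-1,8,W); sL=90/101, sR=90/101; mL=-45/101, mR=-45/101; mL+mR=-90/101 → advance -1; mR−mL=0 → turn +0·90°
n=3: pose=(0,8,W); sL=45/61, sR=45/61; mL=-45/122, mR=-45/122; mL+mR=-45/61 → advance -1; mR−mL=0 → turn +0·90°
n=4: pose=(1,8,W); sL=18/29, sR=18/29; mL=-9/29, mR=-9/29; mL+mR=-18/29 → advance -1; mR−mL=0 → turn +0·90°
n=5: pose=(2,8,W); sL=9/17, sR=9/17; mL=-9/34, mR=-9/34; mL+mR=-9/17 → advance -1; mR−mL=0 → turn +0·90°
n=6: pose=(3,8,W); sL=90/197, sR=90/197; mL=-45/197, mR=-45/197; mL+mR=-90/197 → advance -1; mR−mL=0 → turn +0·90°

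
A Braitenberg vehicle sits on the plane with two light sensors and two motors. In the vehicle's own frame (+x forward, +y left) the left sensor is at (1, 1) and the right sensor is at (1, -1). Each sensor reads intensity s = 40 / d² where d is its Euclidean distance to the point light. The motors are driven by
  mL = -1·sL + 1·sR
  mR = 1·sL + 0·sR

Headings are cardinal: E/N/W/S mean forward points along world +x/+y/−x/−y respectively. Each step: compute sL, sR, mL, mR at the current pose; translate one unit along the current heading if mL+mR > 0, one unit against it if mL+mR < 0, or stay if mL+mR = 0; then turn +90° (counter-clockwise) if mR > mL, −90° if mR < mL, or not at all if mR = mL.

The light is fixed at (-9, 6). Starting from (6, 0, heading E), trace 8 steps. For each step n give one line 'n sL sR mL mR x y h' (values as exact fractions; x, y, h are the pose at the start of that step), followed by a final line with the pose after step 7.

n=0: pose=(6,0,E); sL=40/281, sR=8/61; mL=-192/17141, mR=40/281; mL+mR=8/61 → advance +1; mR−mL=2632/17141 → turn +1·90°
n=1: pose=(7,0,N); sL=4/25, sR=20/157; mL=-128/3925, mR=4/25; mL+mR=20/157 → advance +1; mR−mL=756/3925 → turn +1·90°
n=2: pose=(7,1,W); sL=40/261, sR=40/241; mL=800/62901, mR=40/261; mL+mR=40/241 → advance +1; mR−mL=8840/62901 → turn +1·90°
n=3: pose=(6,1,S); sL=10/73, sR=5/29; mL=75/2117, mR=10/73; mL+mR=5/29 → advance +1; mR−mL=215/2117 → turn +1·90°
n=4: pose=(6,0,E); sL=40/281, sR=8/61; mL=-192/17141, mR=40/281; mL+mR=8/61 → advance +1; mR−mL=2632/17141 → turn +1·90°
n=5: pose=(7,0,N); sL=4/25, sR=20/157; mL=-128/3925, mR=4/25; mL+mR=20/157 → advance +1; mR−mL=756/3925 → turn +1·90°
n=6: pose=(7,1,W); sL=40/261, sR=40/241; mL=800/62901, mR=40/261; mL+mR=40/241 → advance +1; mR−mL=8840/62901 → turn +1·90°
n=7: pose=(6,1,S); sL=10/73, sR=5/29; mL=75/2117, mR=10/73; mL+mR=5/29 → advance +1; mR−mL=215/2117 → turn +1·90°

0 40/281 8/61 -192/17141 40/281 6 0 E
1 4/25 20/157 -128/3925 4/25 7 0 N
2 40/261 40/241 800/62901 40/261 7 1 W
3 10/73 5/29 75/2117 10/73 6 1 S
4 40/281 8/61 -192/17141 40/281 6 0 E
5 4/25 20/157 -128/3925 4/25 7 0 N
6 40/261 40/241 800/62901 40/261 7 1 W
7 10/73 5/29 75/2117 10/73 6 1 S
final 6 0 E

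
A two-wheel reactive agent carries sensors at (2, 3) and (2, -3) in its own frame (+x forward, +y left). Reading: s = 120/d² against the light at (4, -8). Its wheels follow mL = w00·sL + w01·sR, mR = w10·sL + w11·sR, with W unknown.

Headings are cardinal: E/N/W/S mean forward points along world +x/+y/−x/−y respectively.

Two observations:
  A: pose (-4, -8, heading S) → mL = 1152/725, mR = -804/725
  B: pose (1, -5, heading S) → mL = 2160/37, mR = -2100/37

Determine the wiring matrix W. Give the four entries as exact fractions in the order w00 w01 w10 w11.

obs A: pose=(-4,-8,S) → sL=120/29, sR=24/25, mL=1152/725, mR=-804/725
obs B: pose=(1,-5,S) → sL=120, sR=120/37, mL=2160/37, mR=-2100/37
sensor matrix S = [[120/29, 24/25], [120, 120/37]]; det S = -546048/5365
solve [mL_A; mL_B] = S·[w00; w01] and [mR_A; mR_B] = S·[w10; w11]:
  w00 = 1/2, w01 = -1/2, w10 = -1/2, w11 = 1

1/2 -1/2 -1/2 1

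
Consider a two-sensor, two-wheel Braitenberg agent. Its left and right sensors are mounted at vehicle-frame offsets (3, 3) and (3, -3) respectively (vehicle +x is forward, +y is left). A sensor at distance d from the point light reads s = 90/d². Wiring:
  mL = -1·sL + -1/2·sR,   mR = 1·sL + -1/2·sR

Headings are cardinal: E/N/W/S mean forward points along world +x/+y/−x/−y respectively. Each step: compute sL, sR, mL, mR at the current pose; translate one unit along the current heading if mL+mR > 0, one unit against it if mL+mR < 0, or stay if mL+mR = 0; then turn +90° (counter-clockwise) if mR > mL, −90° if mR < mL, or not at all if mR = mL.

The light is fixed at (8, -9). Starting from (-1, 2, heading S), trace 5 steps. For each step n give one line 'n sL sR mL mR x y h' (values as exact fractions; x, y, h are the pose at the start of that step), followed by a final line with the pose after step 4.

n=0: pose=(-1,2,S); sL=9/10, sR=45/104; mL=-1161/1040, mR=711/1040; mL+mR=-45/104 → advance -1; mR−mL=9/5 → turn +1·90°
n=1: pose=(-1,3,E); sL=10/29, sR=10/13; mL=-275/377, mR=-15/377; mL+mR=-10/13 → advance -1; mR−mL=20/29 → turn +1·90°
n=2: pose=(-2,3,N); sL=45/197, sR=45/137; mL=-21195/53978, mR=3465/53978; mL+mR=-45/137 → advance -1; mR−mL=90/197 → turn +1·90°
n=3: pose=(-2,2,W); sL=90/233, sR=18/73; mL=-8667/17009, mR=4473/17009; mL+mR=-18/73 → advance -1; mR−mL=180/233 → turn +1·90°
n=4: pose=(-1,2,S); sL=9/10, sR=45/104; mL=-1161/1040, mR=711/1040; mL+mR=-45/104 → advance -1; mR−mL=9/5 → turn +1·90°

0 9/10 45/104 -1161/1040 711/1040 -1 2 S
1 10/29 10/13 -275/377 -15/377 -1 3 E
2 45/197 45/137 -21195/53978 3465/53978 -2 3 N
3 90/233 18/73 -8667/17009 4473/17009 -2 2 W
4 9/10 45/104 -1161/1040 711/1040 -1 2 S
final -1 3 E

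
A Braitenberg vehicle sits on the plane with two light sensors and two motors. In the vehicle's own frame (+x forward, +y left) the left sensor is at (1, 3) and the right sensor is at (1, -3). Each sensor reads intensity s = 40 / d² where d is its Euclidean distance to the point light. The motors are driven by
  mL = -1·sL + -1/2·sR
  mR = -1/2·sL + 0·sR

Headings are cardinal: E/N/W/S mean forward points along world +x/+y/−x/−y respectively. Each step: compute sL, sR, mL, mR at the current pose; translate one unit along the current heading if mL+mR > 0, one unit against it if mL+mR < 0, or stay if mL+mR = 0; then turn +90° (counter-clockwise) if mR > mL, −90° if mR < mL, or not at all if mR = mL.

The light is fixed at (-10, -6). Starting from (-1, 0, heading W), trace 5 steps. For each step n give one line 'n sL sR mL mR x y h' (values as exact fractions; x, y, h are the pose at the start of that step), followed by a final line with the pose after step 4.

n=0: pose=(-1,0,W); sL=40/73, sR=8/29; mL=-1452/2117, mR=-20/73; mL+mR=-2032/2117 → advance -1; mR−mL=872/2117 → turn +1·90°
n=1: pose=(0,0,S); sL=20/97, sR=20/37; mL=-1710/3589, mR=-10/97; mL+mR=-2080/3589 → advance -1; mR−mL=1340/3589 → turn +1·90°
n=2: pose=(0,1,E); sL=40/221, sR=40/137; mL=-9900/30277, mR=-20/221; mL+mR=-12640/30277 → advance -1; mR−mL=7160/30277 → turn +1·90°
n=3: pose=(-1,1,N); sL=2/5, sR=5/26; mL=-129/260, mR=-1/5; mL+mR=-181/260 → advance -1; mR−mL=77/260 → turn +1·90°
n=4: pose=(-1,0,W); sL=40/73, sR=8/29; mL=-1452/2117, mR=-20/73; mL+mR=-2032/2117 → advance -1; mR−mL=872/2117 → turn +1·90°

0 40/73 8/29 -1452/2117 -20/73 -1 0 W
1 20/97 20/37 -1710/3589 -10/97 0 0 S
2 40/221 40/137 -9900/30277 -20/221 0 1 E
3 2/5 5/26 -129/260 -1/5 -1 1 N
4 40/73 8/29 -1452/2117 -20/73 -1 0 W
final 0 0 S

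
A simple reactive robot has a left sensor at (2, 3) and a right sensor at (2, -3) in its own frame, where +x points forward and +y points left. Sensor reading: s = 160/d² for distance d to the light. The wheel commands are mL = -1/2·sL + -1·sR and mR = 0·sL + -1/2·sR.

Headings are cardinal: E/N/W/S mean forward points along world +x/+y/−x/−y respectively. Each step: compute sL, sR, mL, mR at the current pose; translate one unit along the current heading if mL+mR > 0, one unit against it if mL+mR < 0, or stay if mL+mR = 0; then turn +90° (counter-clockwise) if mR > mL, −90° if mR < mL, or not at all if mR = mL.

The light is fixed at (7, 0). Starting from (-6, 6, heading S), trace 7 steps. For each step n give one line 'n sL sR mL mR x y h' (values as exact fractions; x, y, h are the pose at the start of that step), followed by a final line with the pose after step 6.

0 40/29 10/17 -630/493 -5/17 -6 6 S
1 160/221 160/137 -46320/30277 -80/137 -6 7 E
2 16/37 80/101 -3768/3737 -40/101 -7 7 N
3 32/53 160/337 -13872/17861 -80/337 -7 6 W
4 40/29 10/17 -630/493 -5/17 -6 6 S
5 160/221 160/137 -46320/30277 -80/137 -6 7 E
6 16/37 80/101 -3768/3737 -40/101 -7 7 N
final -7 6 W

n=0: pose=(-6,6,S); sL=40/29, sR=10/17; mL=-630/493, mR=-5/17; mL+mR=-775/493 → advance -1; mR−mL=485/493 → turn +1·90°
n=1: pose=(-6,7,E); sL=160/221, sR=160/137; mL=-46320/30277, mR=-80/137; mL+mR=-64000/30277 → advance -1; mR−mL=28640/30277 → turn +1·90°
n=2: pose=(-7,7,N); sL=16/37, sR=80/101; mL=-3768/3737, mR=-40/101; mL+mR=-5248/3737 → advance -1; mR−mL=2288/3737 → turn +1·90°
n=3: pose=(-7,6,W); sL=32/53, sR=160/337; mL=-13872/17861, mR=-80/337; mL+mR=-18112/17861 → advance -1; mR−mL=9632/17861 → turn +1·90°
n=4: pose=(-6,6,S); sL=40/29, sR=10/17; mL=-630/493, mR=-5/17; mL+mR=-775/493 → advance -1; mR−mL=485/493 → turn +1·90°
n=5: pose=(-6,7,E); sL=160/221, sR=160/137; mL=-46320/30277, mR=-80/137; mL+mR=-64000/30277 → advance -1; mR−mL=28640/30277 → turn +1·90°
n=6: pose=(-7,7,N); sL=16/37, sR=80/101; mL=-3768/3737, mR=-40/101; mL+mR=-5248/3737 → advance -1; mR−mL=2288/3737 → turn +1·90°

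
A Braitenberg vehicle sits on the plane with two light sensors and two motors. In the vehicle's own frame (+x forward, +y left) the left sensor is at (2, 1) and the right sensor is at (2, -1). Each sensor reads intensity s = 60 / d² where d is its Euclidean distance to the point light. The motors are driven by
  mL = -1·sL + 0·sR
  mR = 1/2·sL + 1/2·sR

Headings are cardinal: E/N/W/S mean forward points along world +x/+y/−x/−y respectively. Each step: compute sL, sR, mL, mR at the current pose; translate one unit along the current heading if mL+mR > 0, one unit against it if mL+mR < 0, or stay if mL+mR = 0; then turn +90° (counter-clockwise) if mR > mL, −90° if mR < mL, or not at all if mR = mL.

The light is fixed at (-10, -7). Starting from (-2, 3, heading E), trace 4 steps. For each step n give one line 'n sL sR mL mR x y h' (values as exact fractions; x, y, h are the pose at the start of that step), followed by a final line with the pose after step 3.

n=0: pose=(-2,3,E); sL=60/221, sR=60/181; mL=-60/221, mR=12060/40001; mL+mR=1200/40001 → advance +1; mR−mL=22920/40001 → turn +1·90°
n=1: pose=(-1,3,N); sL=15/52, sR=15/61; mL=-15/52, mR=1695/6344; mL+mR=-135/6344 → advance -1; mR−mL=3525/6344 → turn +1·90°
n=2: pose=(-1,2,W); sL=60/113, sR=60/149; mL=-60/113, mR=7860/16837; mL+mR=-1080/16837 → advance -1; mR−mL=16800/16837 → turn +1·90°
n=3: pose=(0,2,S); sL=6/17, sR=6/13; mL=-6/17, mR=90/221; mL+mR=12/221 → advance +1; mR−mL=168/221 → turn +1·90°

0 60/221 60/181 -60/221 12060/40001 -2 3 E
1 15/52 15/61 -15/52 1695/6344 -1 3 N
2 60/113 60/149 -60/113 7860/16837 -1 2 W
3 6/17 6/13 -6/17 90/221 0 2 S
final 0 1 E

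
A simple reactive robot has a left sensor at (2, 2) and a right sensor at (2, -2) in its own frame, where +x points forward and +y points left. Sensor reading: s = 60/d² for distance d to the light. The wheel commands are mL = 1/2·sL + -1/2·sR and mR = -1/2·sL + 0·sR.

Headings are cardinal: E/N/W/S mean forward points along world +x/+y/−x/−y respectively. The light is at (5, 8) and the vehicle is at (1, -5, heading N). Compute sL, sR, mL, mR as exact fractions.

60/157 12/25 -192/3925 -30/157

left sensor world pos  = (-1, -3); dL² = 157
right sensor world pos = (3, -3); dR² = 125
sL = 60/157 = 60/157
sR = 60/125 = 12/25
mL = 1/2·sL + -1/2·sR = -192/3925
mR = -1/2·sL + 0·sR = -30/157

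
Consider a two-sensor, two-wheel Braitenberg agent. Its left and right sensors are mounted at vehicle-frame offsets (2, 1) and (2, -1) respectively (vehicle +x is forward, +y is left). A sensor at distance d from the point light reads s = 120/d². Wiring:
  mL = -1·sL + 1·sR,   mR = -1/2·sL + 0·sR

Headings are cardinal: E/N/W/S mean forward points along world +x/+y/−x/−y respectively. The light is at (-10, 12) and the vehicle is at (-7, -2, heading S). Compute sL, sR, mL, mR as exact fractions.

left sensor world pos  = (-6, -4); dL² = 272
right sensor world pos = (-8, -4); dR² = 260
sL = 120/272 = 15/34
sR = 120/260 = 6/13
mL = -1·sL + 1·sR = 9/442
mR = -1/2·sL + 0·sR = -15/68

15/34 6/13 9/442 -15/68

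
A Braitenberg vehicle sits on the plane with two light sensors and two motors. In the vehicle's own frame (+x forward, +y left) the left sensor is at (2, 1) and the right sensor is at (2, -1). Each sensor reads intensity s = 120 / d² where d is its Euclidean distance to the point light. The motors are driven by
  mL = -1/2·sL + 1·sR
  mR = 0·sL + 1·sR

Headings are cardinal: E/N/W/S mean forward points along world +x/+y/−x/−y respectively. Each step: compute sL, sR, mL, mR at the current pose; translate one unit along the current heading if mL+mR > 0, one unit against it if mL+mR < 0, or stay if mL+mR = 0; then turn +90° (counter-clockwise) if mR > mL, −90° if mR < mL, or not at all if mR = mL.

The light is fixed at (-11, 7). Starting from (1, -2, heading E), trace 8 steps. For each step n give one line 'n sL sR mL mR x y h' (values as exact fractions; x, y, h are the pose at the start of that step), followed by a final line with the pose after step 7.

0 6/13 15/37 84/481 15/37 1 -2 E
1 120/193 24/49 1692/9457 24/49 2 -2 N
2 60/101 12/17 702/1717 12/17 2 -1 W
3 120/269 120/221 19020/59449 120/221 1 -1 S
4 6/13 15/37 84/481 15/37 1 -2 E
5 120/193 24/49 1692/9457 24/49 2 -2 N
6 60/101 12/17 702/1717 12/17 2 -1 W
7 120/269 120/221 19020/59449 120/221 1 -1 S
final 1 -2 E

n=0: pose=(1,-2,E); sL=6/13, sR=15/37; mL=84/481, mR=15/37; mL+mR=279/481 → advance +1; mR−mL=3/13 → turn +1·90°
n=1: pose=(2,-2,N); sL=120/193, sR=24/49; mL=1692/9457, mR=24/49; mL+mR=6324/9457 → advance +1; mR−mL=60/193 → turn +1·90°
n=2: pose=(2,-1,W); sL=60/101, sR=12/17; mL=702/1717, mR=12/17; mL+mR=1914/1717 → advance +1; mR−mL=30/101 → turn +1·90°
n=3: pose=(1,-1,S); sL=120/269, sR=120/221; mL=19020/59449, mR=120/221; mL+mR=51300/59449 → advance +1; mR−mL=60/269 → turn +1·90°
n=4: pose=(1,-2,E); sL=6/13, sR=15/37; mL=84/481, mR=15/37; mL+mR=279/481 → advance +1; mR−mL=3/13 → turn +1·90°
n=5: pose=(2,-2,N); sL=120/193, sR=24/49; mL=1692/9457, mR=24/49; mL+mR=6324/9457 → advance +1; mR−mL=60/193 → turn +1·90°
n=6: pose=(2,-1,W); sL=60/101, sR=12/17; mL=702/1717, mR=12/17; mL+mR=1914/1717 → advance +1; mR−mL=30/101 → turn +1·90°
n=7: pose=(1,-1,S); sL=120/269, sR=120/221; mL=19020/59449, mR=120/221; mL+mR=51300/59449 → advance +1; mR−mL=60/269 → turn +1·90°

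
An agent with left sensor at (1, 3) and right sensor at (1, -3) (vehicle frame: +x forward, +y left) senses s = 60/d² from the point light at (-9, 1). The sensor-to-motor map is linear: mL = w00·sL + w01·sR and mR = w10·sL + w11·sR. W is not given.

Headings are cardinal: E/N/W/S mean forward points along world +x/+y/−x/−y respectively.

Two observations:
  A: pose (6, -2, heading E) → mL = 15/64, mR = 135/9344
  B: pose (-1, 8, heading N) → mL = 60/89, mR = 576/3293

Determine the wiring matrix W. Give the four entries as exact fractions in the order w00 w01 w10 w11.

1 0 1/2 -1/2

obs A: pose=(6,-2,E) → sL=15/64, sR=15/73, mL=15/64, mR=135/9344
obs B: pose=(-1,8,N) → sL=60/89, sR=12/37, mL=60/89, mR=576/3293
sensor matrix S = [[15/64, 15/73], [60/89, 12/37]]; det S = -240435/3846224
solve [mL_A; mL_B] = S·[w00; w01] and [mR_A; mR_B] = S·[w10; w11]:
  w00 = 1, w01 = 0, w10 = 1/2, w11 = -1/2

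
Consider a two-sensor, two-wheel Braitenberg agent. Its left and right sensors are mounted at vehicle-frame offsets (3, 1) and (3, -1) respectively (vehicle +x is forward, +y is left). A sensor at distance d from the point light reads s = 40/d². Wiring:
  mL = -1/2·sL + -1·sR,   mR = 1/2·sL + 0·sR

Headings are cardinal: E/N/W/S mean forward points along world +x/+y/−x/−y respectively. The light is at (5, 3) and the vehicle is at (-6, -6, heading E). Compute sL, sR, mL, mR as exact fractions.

left sensor world pos  = (-3, -5); dL² = 128
right sensor world pos = (-3, -7); dR² = 164
sL = 40/128 = 5/16
sR = 40/164 = 10/41
mL = -1/2·sL + -1·sR = -525/1312
mR = 1/2·sL + 0·sR = 5/32

5/16 10/41 -525/1312 5/32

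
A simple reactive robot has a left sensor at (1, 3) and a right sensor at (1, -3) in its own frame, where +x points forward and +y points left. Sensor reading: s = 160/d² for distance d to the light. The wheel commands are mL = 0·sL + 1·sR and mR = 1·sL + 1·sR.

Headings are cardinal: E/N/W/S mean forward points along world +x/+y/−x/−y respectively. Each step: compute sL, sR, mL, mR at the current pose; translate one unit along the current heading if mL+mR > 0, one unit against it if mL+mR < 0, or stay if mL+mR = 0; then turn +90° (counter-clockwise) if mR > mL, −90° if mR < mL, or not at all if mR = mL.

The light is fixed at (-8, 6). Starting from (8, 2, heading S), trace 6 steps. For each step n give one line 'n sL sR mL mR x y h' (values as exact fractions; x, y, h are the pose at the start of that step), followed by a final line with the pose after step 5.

0 80/193 80/97 80/97 23200/18721 8 2 S
1 160/293 160/353 160/353 103360/103429 8 1 E
2 40/53 5/13 5/13 785/689 9 1 N
3 32/61 160/257 160/257 17984/15677 9 2 W
4 80/193 80/97 80/97 23200/18721 8 2 S
5 160/293 160/353 160/353 103360/103429 8 1 E
final 9 1 N

n=0: pose=(8,2,S); sL=80/193, sR=80/97; mL=80/97, mR=23200/18721; mL+mR=38640/18721 → advance +1; mR−mL=80/193 → turn +1·90°
n=1: pose=(8,1,E); sL=160/293, sR=160/353; mL=160/353, mR=103360/103429; mL+mR=150240/103429 → advance +1; mR−mL=160/293 → turn +1·90°
n=2: pose=(9,1,N); sL=40/53, sR=5/13; mL=5/13, mR=785/689; mL+mR=1050/689 → advance +1; mR−mL=40/53 → turn +1·90°
n=3: pose=(9,2,W); sL=32/61, sR=160/257; mL=160/257, mR=17984/15677; mL+mR=27744/15677 → advance +1; mR−mL=32/61 → turn +1·90°
n=4: pose=(8,2,S); sL=80/193, sR=80/97; mL=80/97, mR=23200/18721; mL+mR=38640/18721 → advance +1; mR−mL=80/193 → turn +1·90°
n=5: pose=(8,1,E); sL=160/293, sR=160/353; mL=160/353, mR=103360/103429; mL+mR=150240/103429 → advance +1; mR−mL=160/293 → turn +1·90°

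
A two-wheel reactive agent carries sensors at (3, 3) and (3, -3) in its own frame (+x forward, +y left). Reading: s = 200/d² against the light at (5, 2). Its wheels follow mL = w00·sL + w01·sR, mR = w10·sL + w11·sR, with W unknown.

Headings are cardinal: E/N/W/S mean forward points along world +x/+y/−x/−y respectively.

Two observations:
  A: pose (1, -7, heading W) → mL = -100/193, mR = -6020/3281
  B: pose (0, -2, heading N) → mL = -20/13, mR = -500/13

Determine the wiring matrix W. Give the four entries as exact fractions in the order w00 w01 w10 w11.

-1/2 0 1/2 -1

obs A: pose=(1,-7,W) → sL=200/193, sR=40/17, mL=-100/193, mR=-6020/3281
obs B: pose=(0,-2,N) → sL=40/13, sR=40, mL=-20/13, mR=-500/13
sensor matrix S = [[200/193, 40/17], [40/13, 40]]; det S = 1459200/42653
solve [mL_A; mL_B] = S·[w00; w01] and [mR_A; mR_B] = S·[w10; w11]:
  w00 = -1/2, w01 = 0, w10 = 1/2, w11 = -1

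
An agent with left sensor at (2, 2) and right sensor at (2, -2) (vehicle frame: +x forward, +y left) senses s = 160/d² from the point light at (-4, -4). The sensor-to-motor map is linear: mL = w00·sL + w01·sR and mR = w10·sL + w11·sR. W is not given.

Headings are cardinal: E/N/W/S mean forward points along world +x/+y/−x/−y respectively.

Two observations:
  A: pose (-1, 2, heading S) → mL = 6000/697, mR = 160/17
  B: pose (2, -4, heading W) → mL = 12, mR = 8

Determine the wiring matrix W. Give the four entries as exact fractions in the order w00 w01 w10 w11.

obs A: pose=(-1,2,S) → sL=160/41, sR=160/17, mL=6000/697, mR=160/17
obs B: pose=(2,-4,W) → sL=8, sR=8, mL=12, mR=8
sensor matrix S = [[160/41, 160/17], [8, 8]]; det S = -30720/697
solve [mL_A; mL_B] = S·[w00; w01] and [mR_A; mR_B] = S·[w10; w11]:
  w00 = 1, w01 = 1/2, w10 = 0, w11 = 1

1 1/2 0 1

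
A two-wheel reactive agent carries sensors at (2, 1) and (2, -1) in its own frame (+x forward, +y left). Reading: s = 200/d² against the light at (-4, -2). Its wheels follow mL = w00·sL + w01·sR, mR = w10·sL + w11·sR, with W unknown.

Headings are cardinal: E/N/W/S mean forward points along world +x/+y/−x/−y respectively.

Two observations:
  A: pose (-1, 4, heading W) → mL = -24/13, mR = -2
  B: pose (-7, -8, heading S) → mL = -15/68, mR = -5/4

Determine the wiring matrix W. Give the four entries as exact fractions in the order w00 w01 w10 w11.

obs A: pose=(-1,4,W) → sL=100/13, sR=4, mL=-24/13, mR=-2
obs B: pose=(-7,-8,S) → sL=50/17, sR=5/2, mL=-15/68, mR=-5/4
sensor matrix S = [[100/13, 4], [50/17, 5/2]]; det S = 1650/221
solve [mL_A; mL_B] = S·[w00; w01] and [mR_A; mR_B] = S·[w10; w11]:
  w00 = -1/2, w01 = 1/2, w10 = 0, w11 = -1/2

-1/2 1/2 0 -1/2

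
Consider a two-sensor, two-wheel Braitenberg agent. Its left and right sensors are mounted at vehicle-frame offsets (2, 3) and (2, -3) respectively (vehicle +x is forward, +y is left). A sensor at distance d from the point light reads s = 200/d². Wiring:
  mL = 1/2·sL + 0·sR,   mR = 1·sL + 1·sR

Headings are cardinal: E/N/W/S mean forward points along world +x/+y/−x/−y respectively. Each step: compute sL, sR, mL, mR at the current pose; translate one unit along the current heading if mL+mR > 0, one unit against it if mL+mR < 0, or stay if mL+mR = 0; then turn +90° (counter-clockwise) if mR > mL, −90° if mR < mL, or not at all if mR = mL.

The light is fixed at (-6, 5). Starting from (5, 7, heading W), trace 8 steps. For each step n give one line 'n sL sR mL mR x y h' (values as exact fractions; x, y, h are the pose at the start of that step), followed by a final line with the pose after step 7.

0 100/41 100/53 50/41 9400/2173 5 7 W
1 200/169 200/49 100/169 43600/8281 4 7 S
2 5/4 50/37 5/8 385/148 4 6 E
3 200/73 40/41 100/73 11120/2993 5 6 N
4 100/41 100/53 50/41 9400/2173 5 7 W
5 200/169 200/49 100/169 43600/8281 4 7 S
6 5/4 50/37 5/8 385/148 4 6 E
7 200/73 40/41 100/73 11120/2993 5 6 N
final 5 7 W

n=0: pose=(5,7,W); sL=100/41, sR=100/53; mL=50/41, mR=9400/2173; mL+mR=12050/2173 → advance +1; mR−mL=6750/2173 → turn +1·90°
n=1: pose=(4,7,S); sL=200/169, sR=200/49; mL=100/169, mR=43600/8281; mL+mR=48500/8281 → advance +1; mR−mL=38700/8281 → turn +1·90°
n=2: pose=(4,6,E); sL=5/4, sR=50/37; mL=5/8, mR=385/148; mL+mR=955/296 → advance +1; mR−mL=585/296 → turn +1·90°
n=3: pose=(5,6,N); sL=200/73, sR=40/41; mL=100/73, mR=11120/2993; mL+mR=15220/2993 → advance +1; mR−mL=7020/2993 → turn +1·90°
n=4: pose=(5,7,W); sL=100/41, sR=100/53; mL=50/41, mR=9400/2173; mL+mR=12050/2173 → advance +1; mR−mL=6750/2173 → turn +1·90°
n=5: pose=(4,7,S); sL=200/169, sR=200/49; mL=100/169, mR=43600/8281; mL+mR=48500/8281 → advance +1; mR−mL=38700/8281 → turn +1·90°
n=6: pose=(4,6,E); sL=5/4, sR=50/37; mL=5/8, mR=385/148; mL+mR=955/296 → advance +1; mR−mL=585/296 → turn +1·90°
n=7: pose=(5,6,N); sL=200/73, sR=40/41; mL=100/73, mR=11120/2993; mL+mR=15220/2993 → advance +1; mR−mL=7020/2993 → turn +1·90°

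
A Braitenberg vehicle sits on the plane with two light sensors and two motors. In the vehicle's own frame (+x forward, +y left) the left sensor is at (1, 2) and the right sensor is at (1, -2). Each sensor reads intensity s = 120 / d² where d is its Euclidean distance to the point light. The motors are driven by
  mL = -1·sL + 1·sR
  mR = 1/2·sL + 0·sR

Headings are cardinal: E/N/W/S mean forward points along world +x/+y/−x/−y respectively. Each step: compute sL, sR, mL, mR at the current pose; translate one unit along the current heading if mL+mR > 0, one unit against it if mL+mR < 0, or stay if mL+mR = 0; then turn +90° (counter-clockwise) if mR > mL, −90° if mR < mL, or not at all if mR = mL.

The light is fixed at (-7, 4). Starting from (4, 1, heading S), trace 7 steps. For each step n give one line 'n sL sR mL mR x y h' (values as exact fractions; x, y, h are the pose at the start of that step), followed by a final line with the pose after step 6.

n=0: pose=(4,1,S); sL=24/37, sR=120/97; mL=2112/3589, mR=12/37; mL+mR=3276/3589 → advance +1; mR−mL=-948/3589 → turn -1·90°
n=1: pose=(4,0,W); sL=15/17, sR=15/13; mL=60/221, mR=15/34; mL+mR=315/442 → advance +1; mR−mL=75/442 → turn +1·90°
n=2: pose=(3,0,S); sL=120/169, sR=120/89; mL=9600/15041, mR=60/169; mL+mR=14940/15041 → advance +1; mR−mL=-4260/15041 → turn -1·90°
n=3: pose=(3,-1,W); sL=12/13, sR=4/3; mL=16/39, mR=6/13; mL+mR=34/39 → advance +1; mR−mL=2/39 → turn +1·90°
n=4: pose=(2,-1,S); sL=120/157, sR=24/17; mL=1728/2669, mR=60/157; mL+mR=2748/2669 → advance +1; mR−mL=-708/2669 → turn -1·90°
n=5: pose=(2,-2,W); sL=15/16, sR=3/2; mL=9/16, mR=15/32; mL+mR=33/32 → advance +1; mR−mL=-3/32 → turn -1·90°
n=6: pose=(1,-2,N); sL=120/61, sR=24/25; mL=-1536/1525, mR=60/61; mL+mR=-36/1525 → advance -1; mR−mL=3036/1525 → turn +1·90°

0 24/37 120/97 2112/3589 12/37 4 1 S
1 15/17 15/13 60/221 15/34 4 0 W
2 120/169 120/89 9600/15041 60/169 3 0 S
3 12/13 4/3 16/39 6/13 3 -1 W
4 120/157 24/17 1728/2669 60/157 2 -1 S
5 15/16 3/2 9/16 15/32 2 -2 W
6 120/61 24/25 -1536/1525 60/61 1 -2 N
final 1 -3 W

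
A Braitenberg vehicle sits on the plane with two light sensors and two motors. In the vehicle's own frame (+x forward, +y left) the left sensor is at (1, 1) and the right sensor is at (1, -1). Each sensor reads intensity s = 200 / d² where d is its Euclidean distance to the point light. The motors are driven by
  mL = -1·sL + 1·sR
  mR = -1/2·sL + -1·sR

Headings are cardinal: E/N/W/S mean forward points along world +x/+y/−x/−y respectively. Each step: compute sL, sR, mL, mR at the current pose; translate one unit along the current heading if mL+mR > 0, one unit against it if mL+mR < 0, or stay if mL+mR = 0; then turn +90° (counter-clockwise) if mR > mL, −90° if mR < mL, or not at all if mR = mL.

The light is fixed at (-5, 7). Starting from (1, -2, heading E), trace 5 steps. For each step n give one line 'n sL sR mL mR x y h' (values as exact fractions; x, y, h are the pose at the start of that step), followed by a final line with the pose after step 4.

n=0: pose=(1,-2,E); sL=200/113, sR=200/149; mL=-7200/16837, mR=-37500/16837; mL+mR=-300/113 → advance -1; mR−mL=-30300/16837 → turn -1·90°
n=1: pose=(0,-2,S); sL=25/17, sR=50/29; mL=125/493, mR=-2425/986; mL+mR=-75/34 → advance -1; mR−mL=-2675/986 → turn -1·90°
n=2: pose=(0,-1,W); sL=200/97, sR=40/13; mL=1280/1261, mR=-5180/1261; mL+mR=-300/97 → advance -1; mR−mL=-6460/1261 → turn -1·90°
n=3: pose=(1,-1,N); sL=100/37, sR=100/49; mL=-1200/1813, mR=-6150/1813; mL+mR=-150/37 → advance -1; mR−mL=-4950/1813 → turn -1·90°
n=4: pose=(1,-2,E); sL=200/113, sR=200/149; mL=-7200/16837, mR=-37500/16837; mL+mR=-300/113 → advance -1; mR−mL=-30300/16837 → turn -1·90°

0 200/113 200/149 -7200/16837 -37500/16837 1 -2 E
1 25/17 50/29 125/493 -2425/986 0 -2 S
2 200/97 40/13 1280/1261 -5180/1261 0 -1 W
3 100/37 100/49 -1200/1813 -6150/1813 1 -1 N
4 200/113 200/149 -7200/16837 -37500/16837 1 -2 E
final 0 -2 S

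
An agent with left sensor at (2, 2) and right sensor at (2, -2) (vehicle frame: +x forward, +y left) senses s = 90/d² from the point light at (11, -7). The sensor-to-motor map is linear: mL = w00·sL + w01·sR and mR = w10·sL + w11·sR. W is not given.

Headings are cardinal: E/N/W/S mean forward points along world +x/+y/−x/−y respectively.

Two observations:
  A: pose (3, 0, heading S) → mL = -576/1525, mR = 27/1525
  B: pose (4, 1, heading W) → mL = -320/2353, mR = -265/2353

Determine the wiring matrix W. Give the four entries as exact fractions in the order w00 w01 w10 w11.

obs A: pose=(3,0,S) → sL=90/61, sR=18/25, mL=-576/1525, mR=27/1525
obs B: pose=(4,1,W) → sL=10/13, sR=90/181, mL=-320/2353, mR=-265/2353
sensor matrix S = [[90/61, 18/25], [10/13, 90/181]]; det S = 129024/717665
solve [mL_A; mL_B] = S·[w00; w01] and [mR_A; mR_B] = S·[w10; w11]:
  w00 = -1/2, w01 = 1/2, w10 = 1/2, w11 = -1

-1/2 1/2 1/2 -1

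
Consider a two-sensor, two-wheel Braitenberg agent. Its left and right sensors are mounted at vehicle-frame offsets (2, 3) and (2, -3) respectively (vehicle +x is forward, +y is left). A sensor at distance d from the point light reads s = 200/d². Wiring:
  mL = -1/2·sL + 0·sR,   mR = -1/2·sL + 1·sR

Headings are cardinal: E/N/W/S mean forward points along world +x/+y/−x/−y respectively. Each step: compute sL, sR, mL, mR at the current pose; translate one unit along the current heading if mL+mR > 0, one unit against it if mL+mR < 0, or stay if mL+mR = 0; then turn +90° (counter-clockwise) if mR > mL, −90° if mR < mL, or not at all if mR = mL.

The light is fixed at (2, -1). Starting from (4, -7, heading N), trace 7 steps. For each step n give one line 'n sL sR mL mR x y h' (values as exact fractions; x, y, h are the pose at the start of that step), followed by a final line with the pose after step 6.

0 200/17 200/41 -100/17 -700/697 4 -7 N
1 2 25/2 -1 23/2 4 -8 W
2 200/97 40/17 -100/97 2180/1649 3 -8 S
3 100/17 20/13 -50/17 -310/221 3 -9 E
4 40/9 40/9 -20/9 20/9 2 -9 N
5 8/5 200/29 -4/5 884/145 2 -9 W
6 25/13 50/29 -25/26 575/754 1 -9 S
final 1 -8 E

n=0: pose=(4,-7,N); sL=200/17, sR=200/41; mL=-100/17, mR=-700/697; mL+mR=-4800/697 → advance -1; mR−mL=200/41 → turn +1·90°
n=1: pose=(4,-8,W); sL=2, sR=25/2; mL=-1, mR=23/2; mL+mR=21/2 → advance +1; mR−mL=25/2 → turn +1·90°
n=2: pose=(3,-8,S); sL=200/97, sR=40/17; mL=-100/97, mR=2180/1649; mL+mR=480/1649 → advance +1; mR−mL=40/17 → turn +1·90°
n=3: pose=(3,-9,E); sL=100/17, sR=20/13; mL=-50/17, mR=-310/221; mL+mR=-960/221 → advance -1; mR−mL=20/13 → turn +1·90°
n=4: pose=(2,-9,N); sL=40/9, sR=40/9; mL=-20/9, mR=20/9; mL+mR=0 → advance +0; mR−mL=40/9 → turn +1·90°
n=5: pose=(2,-9,W); sL=8/5, sR=200/29; mL=-4/5, mR=884/145; mL+mR=768/145 → advance +1; mR−mL=200/29 → turn +1·90°
n=6: pose=(1,-9,S); sL=25/13, sR=50/29; mL=-25/26, mR=575/754; mL+mR=-75/377 → advance -1; mR−mL=50/29 → turn +1·90°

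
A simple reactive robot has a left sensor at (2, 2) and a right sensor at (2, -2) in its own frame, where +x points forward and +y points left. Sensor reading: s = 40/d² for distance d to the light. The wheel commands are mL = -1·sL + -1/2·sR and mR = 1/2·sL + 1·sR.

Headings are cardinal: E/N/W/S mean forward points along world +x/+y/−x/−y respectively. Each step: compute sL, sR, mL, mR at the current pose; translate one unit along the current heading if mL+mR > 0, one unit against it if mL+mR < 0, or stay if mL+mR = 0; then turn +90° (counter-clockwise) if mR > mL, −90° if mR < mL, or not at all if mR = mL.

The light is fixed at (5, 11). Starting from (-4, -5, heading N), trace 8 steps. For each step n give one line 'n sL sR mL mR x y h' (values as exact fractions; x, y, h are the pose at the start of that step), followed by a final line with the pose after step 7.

0 40/317 8/49 -3228/15533 3516/15533 -4 -5 N
1 4/41 4/29 -198/1189 222/1189 -4 -4 W
2 40/353 40/433 -24380/152849 22780/152849 -5 -4 S
3 5/26 1/8 -53/208 23/104 -5 -3 E
4 40/313 8/45 -3052/14085 3404/14085 -6 -3 N
5 20/197 4/29 -974/5713 1078/5713 -6 -2 W
6 8/65 40/421 -4668/27365 4284/27365 -7 -2 S
7 1/5 5/37 -99/370 87/370 -7 -1 E
final -8 -1 N

n=0: pose=(-4,-5,N); sL=40/317, sR=8/49; mL=-3228/15533, mR=3516/15533; mL+mR=288/15533 → advance +1; mR−mL=6744/15533 → turn +1·90°
n=1: pose=(-4,-4,W); sL=4/41, sR=4/29; mL=-198/1189, mR=222/1189; mL+mR=24/1189 → advance +1; mR−mL=420/1189 → turn +1·90°
n=2: pose=(-5,-4,S); sL=40/353, sR=40/433; mL=-24380/152849, mR=22780/152849; mL+mR=-1600/152849 → advance -1; mR−mL=47160/152849 → turn +1·90°
n=3: pose=(-5,-3,E); sL=5/26, sR=1/8; mL=-53/208, mR=23/104; mL+mR=-7/208 → advance -1; mR−mL=99/208 → turn +1·90°
n=4: pose=(-6,-3,N); sL=40/313, sR=8/45; mL=-3052/14085, mR=3404/14085; mL+mR=352/14085 → advance +1; mR−mL=2152/4695 → turn +1·90°
n=5: pose=(-6,-2,W); sL=20/197, sR=4/29; mL=-974/5713, mR=1078/5713; mL+mR=104/5713 → advance +1; mR−mL=2052/5713 → turn +1·90°
n=6: pose=(-7,-2,S); sL=8/65, sR=40/421; mL=-4668/27365, mR=4284/27365; mL+mR=-384/27365 → advance -1; mR−mL=8952/27365 → turn +1·90°
n=7: pose=(-7,-1,E); sL=1/5, sR=5/37; mL=-99/370, mR=87/370; mL+mR=-6/185 → advance -1; mR−mL=93/185 → turn +1·90°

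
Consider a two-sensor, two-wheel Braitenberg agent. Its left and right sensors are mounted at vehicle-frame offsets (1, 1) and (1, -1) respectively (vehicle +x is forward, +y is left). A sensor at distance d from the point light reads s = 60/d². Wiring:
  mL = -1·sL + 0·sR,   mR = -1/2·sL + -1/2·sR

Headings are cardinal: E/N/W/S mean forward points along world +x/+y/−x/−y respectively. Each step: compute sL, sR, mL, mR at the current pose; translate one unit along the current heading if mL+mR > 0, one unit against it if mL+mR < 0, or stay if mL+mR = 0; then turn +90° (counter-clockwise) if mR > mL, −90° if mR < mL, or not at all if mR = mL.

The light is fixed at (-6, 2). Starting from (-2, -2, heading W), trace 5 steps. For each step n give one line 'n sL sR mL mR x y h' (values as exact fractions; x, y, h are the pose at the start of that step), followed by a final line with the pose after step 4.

0 30/17 10/3 -30/17 -130/51 -2 -2 W
1 12/5 4/3 -12/5 -28/15 -1 -2 N
2 15/13 15/8 -15/13 -315/208 -1 -3 W
3 60/41 12/13 -60/41 -636/533 0 -3 N
4 30/37 6/5 -30/37 -186/185 0 -4 W
final 1 -4 N

n=0: pose=(-2,-2,W); sL=30/17, sR=10/3; mL=-30/17, mR=-130/51; mL+mR=-220/51 → advance -1; mR−mL=-40/51 → turn -1·90°
n=1: pose=(-1,-2,N); sL=12/5, sR=4/3; mL=-12/5, mR=-28/15; mL+mR=-64/15 → advance -1; mR−mL=8/15 → turn +1·90°
n=2: pose=(-1,-3,W); sL=15/13, sR=15/8; mL=-15/13, mR=-315/208; mL+mR=-555/208 → advance -1; mR−mL=-75/208 → turn -1·90°
n=3: pose=(0,-3,N); sL=60/41, sR=12/13; mL=-60/41, mR=-636/533; mL+mR=-1416/533 → advance -1; mR−mL=144/533 → turn +1·90°
n=4: pose=(0,-4,W); sL=30/37, sR=6/5; mL=-30/37, mR=-186/185; mL+mR=-336/185 → advance -1; mR−mL=-36/185 → turn -1·90°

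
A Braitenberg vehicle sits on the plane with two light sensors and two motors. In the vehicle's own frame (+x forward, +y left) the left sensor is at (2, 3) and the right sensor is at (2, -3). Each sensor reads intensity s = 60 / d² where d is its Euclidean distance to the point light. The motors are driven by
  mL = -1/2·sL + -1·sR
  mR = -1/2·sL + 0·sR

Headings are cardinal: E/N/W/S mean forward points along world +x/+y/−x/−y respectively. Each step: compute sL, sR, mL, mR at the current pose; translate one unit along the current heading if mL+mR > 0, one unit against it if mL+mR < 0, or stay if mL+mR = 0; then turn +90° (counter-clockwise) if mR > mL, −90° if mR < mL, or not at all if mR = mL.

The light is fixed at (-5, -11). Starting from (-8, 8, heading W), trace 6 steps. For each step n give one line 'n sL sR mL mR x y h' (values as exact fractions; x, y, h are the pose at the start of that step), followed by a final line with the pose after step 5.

0 60/281 60/509 -32130/143029 -30/281 -8 8 W
1 6/29 30/157 -1341/4553 -3/29 -7 8 S
2 60/529 60/289 -40410/152881 -30/529 -7 9 E
3 3/26 15/121 -1143/6292 -3/52 -8 9 N
4 60/281 60/509 -32130/143029 -30/281 -8 8 W
5 6/29 30/157 -1341/4553 -3/29 -7 8 S
final -7 9 E

n=0: pose=(-8,8,W); sL=60/281, sR=60/509; mL=-32130/143029, mR=-30/281; mL+mR=-47400/143029 → advance -1; mR−mL=60/509 → turn +1·90°
n=1: pose=(-7,8,S); sL=6/29, sR=30/157; mL=-1341/4553, mR=-3/29; mL+mR=-1812/4553 → advance -1; mR−mL=30/157 → turn +1·90°
n=2: pose=(-7,9,E); sL=60/529, sR=60/289; mL=-40410/152881, mR=-30/529; mL+mR=-49080/152881 → advance -1; mR−mL=60/289 → turn +1·90°
n=3: pose=(-8,9,N); sL=3/26, sR=15/121; mL=-1143/6292, mR=-3/52; mL+mR=-753/3146 → advance -1; mR−mL=15/121 → turn +1·90°
n=4: pose=(-8,8,W); sL=60/281, sR=60/509; mL=-32130/143029, mR=-30/281; mL+mR=-47400/143029 → advance -1; mR−mL=60/509 → turn +1·90°
n=5: pose=(-7,8,S); sL=6/29, sR=30/157; mL=-1341/4553, mR=-3/29; mL+mR=-1812/4553 → advance -1; mR−mL=30/157 → turn +1·90°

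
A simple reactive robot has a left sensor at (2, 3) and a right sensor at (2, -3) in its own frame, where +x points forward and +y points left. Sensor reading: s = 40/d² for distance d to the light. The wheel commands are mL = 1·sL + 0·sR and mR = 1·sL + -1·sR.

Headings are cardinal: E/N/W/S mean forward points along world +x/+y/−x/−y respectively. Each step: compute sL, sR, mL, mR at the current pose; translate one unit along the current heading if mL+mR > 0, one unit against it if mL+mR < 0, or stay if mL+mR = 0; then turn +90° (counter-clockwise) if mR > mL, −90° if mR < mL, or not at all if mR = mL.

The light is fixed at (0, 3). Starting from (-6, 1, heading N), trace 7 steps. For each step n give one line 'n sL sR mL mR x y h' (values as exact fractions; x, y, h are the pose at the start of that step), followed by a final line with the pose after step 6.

n=0: pose=(-6,1,N); sL=40/81, sR=40/9; mL=40/81, mR=-320/81; mL+mR=-280/81 → advance -1; mR−mL=-40/9 → turn -1·90°
n=1: pose=(-6,0,E); sL=5/2, sR=10/13; mL=5/2, mR=45/26; mL+mR=55/13 → advance +1; mR−mL=-10/13 → turn -1·90°
n=2: pose=(-5,0,S); sL=40/29, sR=40/89; mL=40/29, mR=2400/2581; mL+mR=5960/2581 → advance +1; mR−mL=-40/89 → turn -1·90°
n=3: pose=(-5,-1,W); sL=20/49, sR=4/5; mL=20/49, mR=-96/245; mL+mR=4/245 → advance +1; mR−mL=-4/5 → turn -1·90°
n=4: pose=(-6,-1,N); sL=8/17, sR=40/13; mL=8/17, mR=-576/221; mL+mR=-472/221 → advance -1; mR−mL=-40/13 → turn -1·90°
n=5: pose=(-6,-2,E); sL=2, sR=1/2; mL=2, mR=3/2; mL+mR=7/2 → advance +1; mR−mL=-1/2 → turn -1·90°
n=6: pose=(-5,-2,S); sL=40/53, sR=40/113; mL=40/53, mR=2400/5989; mL+mR=6920/5989 → advance +1; mR−mL=-40/113 → turn -1·90°

0 40/81 40/9 40/81 -320/81 -6 1 N
1 5/2 10/13 5/2 45/26 -6 0 E
2 40/29 40/89 40/29 2400/2581 -5 0 S
3 20/49 4/5 20/49 -96/245 -5 -1 W
4 8/17 40/13 8/17 -576/221 -6 -1 N
5 2 1/2 2 3/2 -6 -2 E
6 40/53 40/113 40/53 2400/5989 -5 -2 S
final -5 -3 W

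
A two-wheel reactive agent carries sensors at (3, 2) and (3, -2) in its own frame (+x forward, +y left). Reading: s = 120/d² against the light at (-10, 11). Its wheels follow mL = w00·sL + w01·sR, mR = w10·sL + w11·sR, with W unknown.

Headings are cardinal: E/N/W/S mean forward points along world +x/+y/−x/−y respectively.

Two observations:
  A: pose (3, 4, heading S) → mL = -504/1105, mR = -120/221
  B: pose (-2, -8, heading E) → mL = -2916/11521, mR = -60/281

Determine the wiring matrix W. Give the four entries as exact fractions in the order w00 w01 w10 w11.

obs A: pose=(3,4,S) → sL=24/65, sR=120/221, mL=-504/1105, mR=-120/221
obs B: pose=(-2,-8,E) → sL=12/41, sR=60/281, mL=-2916/11521, mR=-60/281
sensor matrix S = [[24/65, 120/221], [12/41, 60/281]]; det S = -203904/2546141
solve [mL_A; mL_B] = S·[w00; w01] and [mR_A; mR_B] = S·[w10; w11]:
  w00 = -1/2, w01 = -1/2, w10 = 0, w11 = -1

-1/2 -1/2 0 -1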